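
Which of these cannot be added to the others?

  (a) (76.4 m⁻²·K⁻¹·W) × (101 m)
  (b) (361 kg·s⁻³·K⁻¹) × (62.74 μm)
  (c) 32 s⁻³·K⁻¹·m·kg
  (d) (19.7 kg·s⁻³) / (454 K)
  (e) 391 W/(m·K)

Dimensions:
  (a) [kg·s⁻³·K⁻¹] · [m] = kg·m·s⁻³·K⁻¹
  (b) [kg·s⁻³·K⁻¹] · [m] = kg·m·s⁻³·K⁻¹
  (c) kg·m·s⁻³·K⁻¹
  (d) [kg·s⁻³] / [K] = kg·s⁻³·K⁻¹
  (e) W·m⁻¹·K⁻¹ = J·s⁻¹·m⁻¹·K⁻¹ = kg·m·s⁻³·K⁻¹
All reduce to kg·m·s⁻³·K⁻¹ except (d), which is kg·s⁻³·K⁻¹.

(d)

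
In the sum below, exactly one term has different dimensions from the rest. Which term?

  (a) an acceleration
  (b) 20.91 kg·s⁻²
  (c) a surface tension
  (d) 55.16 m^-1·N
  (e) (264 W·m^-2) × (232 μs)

In SI base units:
  (a) [acceleration] = m·s⁻²
  (b) kg·s⁻²
  (c) [surface tension] = kg·s⁻²
  (d) N·m⁻¹ = kg·m·s⁻²·m⁻¹ = kg·s⁻²
  (e) [kg·s⁻³] · [s] = kg·s⁻²
All reduce to kg·s⁻² except (a), which is m·s⁻².

(a)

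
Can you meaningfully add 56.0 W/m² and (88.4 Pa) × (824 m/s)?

Expand each in SI base units:
  56.0 W/m²:  W·m⁻² = J·s⁻¹·m⁻² = kg·s⁻³
  (88.4 Pa) × (824 m/s):  [kg·m⁻¹·s⁻²] · [m·s⁻¹] = kg·s⁻³
Both are kg·s⁻³, so they have the same dimensions and can be added.

Yes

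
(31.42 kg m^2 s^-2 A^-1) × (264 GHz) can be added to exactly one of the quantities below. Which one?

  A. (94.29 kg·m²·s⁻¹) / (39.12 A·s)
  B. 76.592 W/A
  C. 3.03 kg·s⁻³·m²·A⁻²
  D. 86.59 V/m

B.

Reference: [kg·m²·s⁻²·A⁻¹] · [s⁻¹] = kg·m²·s⁻³·A⁻¹.
Each option:
  A. [kg·m²·s⁻¹] / [s·A] = kg·m²·s⁻²·A⁻¹
  B. W·A⁻¹ = J·s⁻¹·A⁻¹ = kg·m²·s⁻³·A⁻¹  ← same
  C. kg·m²·s⁻³·A⁻²
  D. V·m⁻¹ = J·C⁻¹·m⁻¹ = kg·m·s⁻³·A⁻¹
Only B. matches kg·m²·s⁻³·A⁻¹.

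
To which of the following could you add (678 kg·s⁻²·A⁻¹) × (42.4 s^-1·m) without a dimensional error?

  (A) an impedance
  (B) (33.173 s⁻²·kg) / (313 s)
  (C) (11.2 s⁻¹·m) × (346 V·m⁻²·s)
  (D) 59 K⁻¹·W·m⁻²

Reference: [kg·s⁻²·A⁻¹] · [m·s⁻¹] = kg·m·s⁻³·A⁻¹.
Each option:
  (A) [impedance] = kg·m²·s⁻³·A⁻²
  (B) [kg·s⁻²] / [s] = kg·s⁻³
  (C) [m·s⁻¹] · [kg·s⁻²·A⁻¹] = kg·m·s⁻³·A⁻¹  ← same
  (D) W·m⁻²·K⁻¹ = J·s⁻¹·m⁻²·K⁻¹ = kg·s⁻³·K⁻¹
Only (C) matches kg·m·s⁻³·A⁻¹.

(C)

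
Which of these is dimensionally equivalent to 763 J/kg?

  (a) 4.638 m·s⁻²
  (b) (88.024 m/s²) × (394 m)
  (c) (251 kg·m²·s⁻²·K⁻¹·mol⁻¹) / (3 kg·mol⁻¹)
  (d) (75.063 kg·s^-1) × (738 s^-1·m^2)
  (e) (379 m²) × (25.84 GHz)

(b)

Reference: J·kg⁻¹ = N·m·kg⁻¹ = m²·s⁻².
Each option:
  (a) m·s⁻²
  (b) [m·s⁻²] · [m] = m²·s⁻²  ← same
  (c) [kg·m²·s⁻²·K⁻¹·mol⁻¹] / [kg·mol⁻¹] = m²·s⁻²·K⁻¹
  (d) [kg·s⁻¹] · [m²·s⁻¹] = kg·m²·s⁻²
  (e) [m²] · [s⁻¹] = m²·s⁻¹
Only (b) matches m²·s⁻².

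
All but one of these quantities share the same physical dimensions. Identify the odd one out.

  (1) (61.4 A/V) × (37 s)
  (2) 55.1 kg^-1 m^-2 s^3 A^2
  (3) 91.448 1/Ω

Work out the base dimensions of each:
  (1) [kg⁻¹·m⁻²·s³·A²] · [s] = kg⁻¹·m⁻²·s⁴·A²
  (2) kg⁻¹·m⁻²·s³·A²
  (3) Ω⁻¹ = (V·A⁻¹)⁻¹ = kg⁻¹·m⁻²·s³·A²
All reduce to kg⁻¹·m⁻²·s³·A² except (1), which is kg⁻¹·m⁻²·s⁴·A².

(1)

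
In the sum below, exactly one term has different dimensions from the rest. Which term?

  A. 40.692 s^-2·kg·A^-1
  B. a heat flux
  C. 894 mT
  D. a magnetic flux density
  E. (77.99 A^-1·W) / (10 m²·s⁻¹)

B.

Expand each in SI base units:
  A. kg·s⁻²·A⁻¹
  B. [heat flux] = kg·s⁻³
  C. T = Wb·m⁻² = kg·s⁻²·A⁻¹
  D. [magnetic flux density] = kg·s⁻²·A⁻¹
  E. [kg·m²·s⁻³·A⁻¹] / [m²·s⁻¹] = kg·s⁻²·A⁻¹
All reduce to kg·s⁻²·A⁻¹ except B., which is kg·s⁻³.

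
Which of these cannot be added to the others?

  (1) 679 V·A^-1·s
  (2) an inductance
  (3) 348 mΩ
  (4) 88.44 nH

(3)

Expand each in SI base units:
  (1) V·s·A⁻¹ = J·C⁻¹·s·A⁻¹ = kg·m²·s⁻²·A⁻²
  (2) [inductance] = kg·m²·s⁻²·A⁻²
  (3) Ω = V·A⁻¹ = kg·m²·s⁻³·A⁻²
  (4) H = V·s·A⁻¹ = kg·m²·s⁻²·A⁻²
All reduce to kg·m²·s⁻²·A⁻² except (3), which is kg·m²·s⁻³·A⁻².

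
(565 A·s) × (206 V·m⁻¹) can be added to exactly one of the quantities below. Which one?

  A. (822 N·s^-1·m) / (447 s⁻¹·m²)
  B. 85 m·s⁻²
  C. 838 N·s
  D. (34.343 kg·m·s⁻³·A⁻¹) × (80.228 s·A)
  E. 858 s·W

Reference: [s·A] · [kg·m·s⁻³·A⁻¹] = kg·m·s⁻².
Each option:
  A. [kg·m²·s⁻³] / [m²·s⁻¹] = kg·s⁻²
  B. m·s⁻²
  C. N·s = kg·m·s⁻²·s = kg·m·s⁻¹
  D. [kg·m·s⁻³·A⁻¹] · [s·A] = kg·m·s⁻²  ← same
  E. W·s = J·s⁻¹·s = kg·m²·s⁻²
Only D. matches kg·m·s⁻².

D.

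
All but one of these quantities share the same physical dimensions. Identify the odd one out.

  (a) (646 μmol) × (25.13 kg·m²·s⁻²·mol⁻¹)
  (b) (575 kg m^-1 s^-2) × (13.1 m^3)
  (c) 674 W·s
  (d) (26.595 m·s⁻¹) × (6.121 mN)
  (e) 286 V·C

Work out the base dimensions of each:
  (a) [mol] · [kg·m²·s⁻²·mol⁻¹] = kg·m²·s⁻²
  (b) [kg·m⁻¹·s⁻²] · [m³] = kg·m²·s⁻²
  (c) W·s = J·s⁻¹·s = kg·m²·s⁻²
  (d) [m·s⁻¹] · [kg·m·s⁻²] = kg·m²·s⁻³
  (e) C·V = s·A·J·C⁻¹ = kg·m²·s⁻²
All reduce to kg·m²·s⁻² except (d), which is kg·m²·s⁻³.

(d)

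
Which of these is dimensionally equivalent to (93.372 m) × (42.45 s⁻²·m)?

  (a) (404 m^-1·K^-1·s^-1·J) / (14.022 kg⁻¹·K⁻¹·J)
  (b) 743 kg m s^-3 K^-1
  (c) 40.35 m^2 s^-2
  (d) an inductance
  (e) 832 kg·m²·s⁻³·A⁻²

(c)

Reference: [m] · [m·s⁻²] = m²·s⁻².
Each option:
  (a) [kg·m·s⁻³·K⁻¹] / [m²·s⁻²·K⁻¹] = kg·m⁻¹·s⁻¹
  (b) kg·m·s⁻³·K⁻¹
  (c) m²·s⁻²  ← same
  (d) [inductance] = kg·m²·s⁻²·A⁻²
  (e) kg·m²·s⁻³·A⁻²
Only (c) matches m²·s⁻².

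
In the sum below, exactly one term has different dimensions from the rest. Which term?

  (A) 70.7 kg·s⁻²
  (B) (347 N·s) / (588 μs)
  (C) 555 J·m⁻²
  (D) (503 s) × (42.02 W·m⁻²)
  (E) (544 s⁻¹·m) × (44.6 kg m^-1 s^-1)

(B)

Work out the base dimensions of each:
  (A) kg·s⁻²
  (B) [kg·m·s⁻¹] / [s] = kg·m·s⁻²
  (C) J·m⁻² = N·m·m⁻² = kg·s⁻²
  (D) [s] · [kg·s⁻³] = kg·s⁻²
  (E) [m·s⁻¹] · [kg·m⁻¹·s⁻¹] = kg·s⁻²
All reduce to kg·s⁻² except (B), which is kg·m·s⁻².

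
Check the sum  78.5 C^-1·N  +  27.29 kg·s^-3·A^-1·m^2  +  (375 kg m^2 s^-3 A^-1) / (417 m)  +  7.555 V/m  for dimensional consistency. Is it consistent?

No

Expand each in SI base units:
  78.5 C^-1·N:  N·C⁻¹ = kg·m·s⁻²·(s·A)⁻¹ = kg·m·s⁻³·A⁻¹
  27.29 kg·s^-3·A^-1·m^2:  kg·m²·s⁻³·A⁻¹
  (375 kg m^2 s^-3 A^-1) / (417 m):  [kg·m²·s⁻³·A⁻¹] / [m] = kg·m·s⁻³·A⁻¹
  7.555 V/m:  V·m⁻¹ = J·C⁻¹·m⁻¹ = kg·m·s⁻³·A⁻¹
The terms do not share a single dimension (kg·m²·s⁻³·A⁻¹ vs kg·m·s⁻³·A⁻¹).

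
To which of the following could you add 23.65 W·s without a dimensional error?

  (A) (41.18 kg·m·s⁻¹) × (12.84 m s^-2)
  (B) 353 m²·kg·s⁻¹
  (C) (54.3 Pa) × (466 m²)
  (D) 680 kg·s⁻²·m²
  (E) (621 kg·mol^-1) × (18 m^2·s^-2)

(D)

Reference: W·s = J·s⁻¹·s = kg·m²·s⁻².
Each option:
  (A) [kg·m·s⁻¹] · [m·s⁻²] = kg·m²·s⁻³
  (B) kg·m²·s⁻¹
  (C) [kg·m⁻¹·s⁻²] · [m²] = kg·m·s⁻²
  (D) kg·m²·s⁻²  ← same
  (E) [kg·mol⁻¹] · [m²·s⁻²] = kg·m²·s⁻²·mol⁻¹
Only (D) matches kg·m²·s⁻².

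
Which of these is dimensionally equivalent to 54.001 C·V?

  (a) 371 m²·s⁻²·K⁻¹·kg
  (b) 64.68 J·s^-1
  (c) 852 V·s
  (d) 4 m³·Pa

Reference: C·V = s·A·J·C⁻¹ = kg·m²·s⁻².
Each option:
  (a) kg·m²·s⁻²·K⁻¹
  (b) J·s⁻¹ = N·m·s⁻¹ = kg·m²·s⁻³
  (c) V·s = J·C⁻¹·s = kg·m²·s⁻²·A⁻¹
  (d) Pa·m³ = N·m⁻²·m³ = kg·m²·s⁻²  ← same
Only (d) matches kg·m²·s⁻².

(d)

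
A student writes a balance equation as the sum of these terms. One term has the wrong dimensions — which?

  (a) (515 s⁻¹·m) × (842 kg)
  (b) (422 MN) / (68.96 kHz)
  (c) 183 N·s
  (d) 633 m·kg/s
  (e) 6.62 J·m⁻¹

Work out the base dimensions of each:
  (a) [m·s⁻¹] · [kg] = kg·m·s⁻¹
  (b) [kg·m·s⁻²] / [s⁻¹] = kg·m·s⁻¹
  (c) N·s = kg·m·s⁻²·s = kg·m·s⁻¹
  (d) kg·m·s⁻¹
  (e) J·m⁻¹ = N·m·m⁻¹ = kg·m·s⁻²
All reduce to kg·m·s⁻¹ except (e), which is kg·m·s⁻².

(e)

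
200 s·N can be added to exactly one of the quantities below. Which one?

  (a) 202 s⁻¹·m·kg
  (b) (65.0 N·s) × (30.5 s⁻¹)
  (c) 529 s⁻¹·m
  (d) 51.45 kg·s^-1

Reference: N·s = kg·m·s⁻²·s = kg·m·s⁻¹.
Each option:
  (a) kg·m·s⁻¹  ← same
  (b) [kg·m·s⁻¹] · [s⁻¹] = kg·m·s⁻²
  (c) m·s⁻¹
  (d) kg·s⁻¹
Only (a) matches kg·m·s⁻¹.

(a)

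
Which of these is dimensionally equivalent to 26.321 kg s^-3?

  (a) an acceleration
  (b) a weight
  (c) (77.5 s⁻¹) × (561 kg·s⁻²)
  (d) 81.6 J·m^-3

(c)

Reference: kg·s⁻³.
Each option:
  (a) [acceleration] = m·s⁻²
  (b) [weight] = kg·m·s⁻²
  (c) [s⁻¹] · [kg·s⁻²] = kg·s⁻³  ← same
  (d) J·m⁻³ = N·m·m⁻³ = kg·m⁻¹·s⁻²
Only (c) matches kg·s⁻³.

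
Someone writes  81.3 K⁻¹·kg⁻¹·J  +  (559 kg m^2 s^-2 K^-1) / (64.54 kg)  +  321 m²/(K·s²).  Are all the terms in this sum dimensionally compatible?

Yes

In SI base units:
  81.3 K⁻¹·kg⁻¹·J:  J·kg⁻¹·K⁻¹ = N·m·kg⁻¹·K⁻¹ = m²·s⁻²·K⁻¹
  (559 kg m^2 s^-2 K^-1) / (64.54 kg):  [kg·m²·s⁻²·K⁻¹] / [kg] = m²·s⁻²·K⁻¹
  321 m²/(K·s²):  m²·s⁻²·K⁻¹
Every term reduces to m²·s⁻²·K⁻¹.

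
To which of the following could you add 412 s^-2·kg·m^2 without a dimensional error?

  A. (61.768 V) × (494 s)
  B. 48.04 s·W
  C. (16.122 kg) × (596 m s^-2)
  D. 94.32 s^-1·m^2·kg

Reference: kg·m²·s⁻².
Each option:
  A. [kg·m²·s⁻³·A⁻¹] · [s] = kg·m²·s⁻²·A⁻¹
  B. W·s = J·s⁻¹·s = kg·m²·s⁻²  ← same
  C. [kg] · [m·s⁻²] = kg·m·s⁻²
  D. kg·m²·s⁻¹
Only B. matches kg·m²·s⁻².

B.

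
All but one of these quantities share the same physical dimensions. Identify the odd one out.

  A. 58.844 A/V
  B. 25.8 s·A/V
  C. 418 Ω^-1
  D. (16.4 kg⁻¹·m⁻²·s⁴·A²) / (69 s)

Expand each in SI base units:
  A. A·V⁻¹ = A·(J·C⁻¹)⁻¹ = kg⁻¹·m⁻²·s³·A²
  B. A·s·V⁻¹ = A·s·(J·C⁻¹)⁻¹ = kg⁻¹·m⁻²·s⁴·A²
  C. Ω⁻¹ = (V·A⁻¹)⁻¹ = kg⁻¹·m⁻²·s³·A²
  D. [kg⁻¹·m⁻²·s⁴·A²] / [s] = kg⁻¹·m⁻²·s³·A²
All reduce to kg⁻¹·m⁻²·s³·A² except B., which is kg⁻¹·m⁻²·s⁴·A².

B.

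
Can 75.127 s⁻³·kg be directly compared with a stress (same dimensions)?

Expand each in SI base units:
  75.127 s⁻³·kg:  kg·s⁻³
  a stress:  [stress] = kg·m⁻¹·s⁻²
kg·s⁻³ ≠ kg·m⁻¹·s⁻², so they cannot be added.

No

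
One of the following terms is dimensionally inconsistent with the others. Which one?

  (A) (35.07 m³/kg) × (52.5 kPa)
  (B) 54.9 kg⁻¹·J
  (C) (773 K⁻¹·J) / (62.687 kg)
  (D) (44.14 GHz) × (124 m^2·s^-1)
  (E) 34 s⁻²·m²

(C)

Work out the base dimensions of each:
  (A) [kg⁻¹·m³] · [kg·m⁻¹·s⁻²] = m²·s⁻²
  (B) J·kg⁻¹ = N·m·kg⁻¹ = m²·s⁻²
  (C) [kg·m²·s⁻²·K⁻¹] / [kg] = m²·s⁻²·K⁻¹
  (D) [s⁻¹] · [m²·s⁻¹] = m²·s⁻²
  (E) m²·s⁻²
All reduce to m²·s⁻² except (C), which is m²·s⁻²·K⁻¹.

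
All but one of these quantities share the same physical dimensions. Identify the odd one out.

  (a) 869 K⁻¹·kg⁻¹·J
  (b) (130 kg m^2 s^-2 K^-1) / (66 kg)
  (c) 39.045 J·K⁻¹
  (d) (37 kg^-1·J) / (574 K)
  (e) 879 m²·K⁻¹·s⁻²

(c)

Dimensions:
  (a) J·kg⁻¹·K⁻¹ = N·m·kg⁻¹·K⁻¹ = m²·s⁻²·K⁻¹
  (b) [kg·m²·s⁻²·K⁻¹] / [kg] = m²·s⁻²·K⁻¹
  (c) J·K⁻¹ = N·m·K⁻¹ = kg·m²·s⁻²·K⁻¹
  (d) [m²·s⁻²] / [K] = m²·s⁻²·K⁻¹
  (e) m²·s⁻²·K⁻¹
All reduce to m²·s⁻²·K⁻¹ except (c), which is kg·m²·s⁻²·K⁻¹.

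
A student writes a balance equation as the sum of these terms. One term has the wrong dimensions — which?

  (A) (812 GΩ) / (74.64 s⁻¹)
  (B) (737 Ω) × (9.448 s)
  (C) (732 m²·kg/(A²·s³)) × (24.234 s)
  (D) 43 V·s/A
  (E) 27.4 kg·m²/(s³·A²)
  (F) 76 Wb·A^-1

(E)

In SI base units:
  (A) [kg·m²·s⁻³·A⁻²] / [s⁻¹] = kg·m²·s⁻²·A⁻²
  (B) [kg·m²·s⁻³·A⁻²] · [s] = kg·m²·s⁻²·A⁻²
  (C) [kg·m²·s⁻³·A⁻²] · [s] = kg·m²·s⁻²·A⁻²
  (D) V·s·A⁻¹ = J·C⁻¹·s·A⁻¹ = kg·m²·s⁻²·A⁻²
  (E) kg·m²·s⁻³·A⁻²
  (F) Wb·A⁻¹ = V·s·A⁻¹ = kg·m²·s⁻²·A⁻²
All reduce to kg·m²·s⁻²·A⁻² except (E), which is kg·m²·s⁻³·A⁻².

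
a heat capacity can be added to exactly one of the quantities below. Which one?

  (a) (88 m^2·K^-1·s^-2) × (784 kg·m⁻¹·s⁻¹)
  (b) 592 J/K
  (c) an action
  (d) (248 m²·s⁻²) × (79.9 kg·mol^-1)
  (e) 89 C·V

Reference: [heat capacity] = kg·m²·s⁻²·K⁻¹.
Each option:
  (a) [m²·s⁻²·K⁻¹] · [kg·m⁻¹·s⁻¹] = kg·m·s⁻³·K⁻¹
  (b) J·K⁻¹ = N·m·K⁻¹ = kg·m²·s⁻²·K⁻¹  ← same
  (c) [action] = kg·m²·s⁻¹
  (d) [m²·s⁻²] · [kg·mol⁻¹] = kg·m²·s⁻²·mol⁻¹
  (e) C·V = s·A·J·C⁻¹ = kg·m²·s⁻²
Only (b) matches kg·m²·s⁻²·K⁻¹.

(b)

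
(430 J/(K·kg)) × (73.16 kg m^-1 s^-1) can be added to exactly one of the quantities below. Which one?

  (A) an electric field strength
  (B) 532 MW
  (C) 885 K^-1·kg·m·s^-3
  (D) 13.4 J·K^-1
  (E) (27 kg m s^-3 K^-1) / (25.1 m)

(C)

Reference: [m²·s⁻²·K⁻¹] · [kg·m⁻¹·s⁻¹] = kg·m·s⁻³·K⁻¹.
Each option:
  (A) [electric field strength] = kg·m·s⁻³·A⁻¹
  (B) W = J·s⁻¹ = kg·m²·s⁻³
  (C) kg·m·s⁻³·K⁻¹  ← same
  (D) J·K⁻¹ = N·m·K⁻¹ = kg·m²·s⁻²·K⁻¹
  (E) [kg·m·s⁻³·K⁻¹] / [m] = kg·s⁻³·K⁻¹
Only (C) matches kg·m·s⁻³·K⁻¹.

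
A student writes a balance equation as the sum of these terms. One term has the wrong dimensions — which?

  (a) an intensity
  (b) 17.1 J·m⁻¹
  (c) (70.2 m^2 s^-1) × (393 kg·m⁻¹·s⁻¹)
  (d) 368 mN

Expand each in SI base units:
  (a) [intensity] = kg·s⁻³
  (b) J·m⁻¹ = N·m·m⁻¹ = kg·m·s⁻²
  (c) [m²·s⁻¹] · [kg·m⁻¹·s⁻¹] = kg·m·s⁻²
  (d) N = kg·m·s⁻²
All reduce to kg·m·s⁻² except (a), which is kg·s⁻³.

(a)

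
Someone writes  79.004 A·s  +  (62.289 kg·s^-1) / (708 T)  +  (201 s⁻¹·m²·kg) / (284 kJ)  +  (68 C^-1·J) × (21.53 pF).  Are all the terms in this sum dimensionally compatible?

No

Expand each in SI base units:
  79.004 A·s:  A·s = s·A
  (62.289 kg·s^-1) / (708 T):  [kg·s⁻¹] / [kg·s⁻²·A⁻¹] = s·A
  (201 s⁻¹·m²·kg) / (284 kJ):  [kg·m²·s⁻¹] / [kg·m²·s⁻²] = s
  (68 C^-1·J) × (21.53 pF):  [kg·m²·s⁻³·A⁻¹] · [kg⁻¹·m⁻²·s⁴·A²] = s·A
The terms do not share a single dimension (s vs s·A).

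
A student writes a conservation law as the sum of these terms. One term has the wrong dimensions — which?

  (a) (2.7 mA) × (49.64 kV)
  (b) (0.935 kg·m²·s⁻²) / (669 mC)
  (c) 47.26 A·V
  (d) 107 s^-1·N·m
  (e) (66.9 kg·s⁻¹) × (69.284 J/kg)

(b)

Expand each in SI base units:
  (a) [A] · [kg·m²·s⁻³·A⁻¹] = kg·m²·s⁻³
  (b) [kg·m²·s⁻²] / [s·A] = kg·m²·s⁻³·A⁻¹
  (c) V·A = J·C⁻¹·A = kg·m²·s⁻³
  (d) N·m·s⁻¹ = kg·m·s⁻²·m·s⁻¹ = kg·m²·s⁻³
  (e) [kg·s⁻¹] · [m²·s⁻²] = kg·m²·s⁻³
All reduce to kg·m²·s⁻³ except (b), which is kg·m²·s⁻³·A⁻¹.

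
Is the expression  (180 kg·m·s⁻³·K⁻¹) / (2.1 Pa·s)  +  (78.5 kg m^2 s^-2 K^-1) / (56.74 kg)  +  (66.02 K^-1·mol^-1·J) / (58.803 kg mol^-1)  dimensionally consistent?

Yes

Dimensions:
  (180 kg·m·s⁻³·K⁻¹) / (2.1 Pa·s):  [kg·m·s⁻³·K⁻¹] / [kg·m⁻¹·s⁻¹] = m²·s⁻²·K⁻¹
  (78.5 kg m^2 s^-2 K^-1) / (56.74 kg):  [kg·m²·s⁻²·K⁻¹] / [kg] = m²·s⁻²·K⁻¹
  (66.02 K^-1·mol^-1·J) / (58.803 kg mol^-1):  [kg·m²·s⁻²·K⁻¹·mol⁻¹] / [kg·mol⁻¹] = m²·s⁻²·K⁻¹
Every term reduces to m²·s⁻²·K⁻¹.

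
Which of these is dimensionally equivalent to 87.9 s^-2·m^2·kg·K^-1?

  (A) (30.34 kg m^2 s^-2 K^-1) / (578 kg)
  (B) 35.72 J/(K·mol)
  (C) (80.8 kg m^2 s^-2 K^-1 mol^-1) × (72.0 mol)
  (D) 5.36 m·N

(C)

Reference: kg·m²·s⁻²·K⁻¹.
Each option:
  (A) [kg·m²·s⁻²·K⁻¹] / [kg] = m²·s⁻²·K⁻¹
  (B) J·mol⁻¹·K⁻¹ = N·m·mol⁻¹·K⁻¹ = kg·m²·s⁻²·K⁻¹·mol⁻¹
  (C) [kg·m²·s⁻²·K⁻¹·mol⁻¹] · [mol] = kg·m²·s⁻²·K⁻¹  ← same
  (D) N·m = kg·m·s⁻²·m = kg·m²·s⁻²
Only (C) matches kg·m²·s⁻²·K⁻¹.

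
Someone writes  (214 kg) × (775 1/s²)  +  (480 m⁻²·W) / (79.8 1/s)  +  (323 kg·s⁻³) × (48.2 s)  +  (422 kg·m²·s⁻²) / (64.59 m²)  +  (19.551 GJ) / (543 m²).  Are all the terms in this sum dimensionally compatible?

Yes

Reduce each to base SI dimensions:
  (214 kg) × (775 1/s²):  [kg] · [s⁻²] = kg·s⁻²
  (480 m⁻²·W) / (79.8 1/s):  [kg·s⁻³] / [s⁻¹] = kg·s⁻²
  (323 kg·s⁻³) × (48.2 s):  [kg·s⁻³] · [s] = kg·s⁻²
  (422 kg·m²·s⁻²) / (64.59 m²):  [kg·m²·s⁻²] / [m²] = kg·s⁻²
  (19.551 GJ) / (543 m²):  [kg·m²·s⁻²] / [m²] = kg·s⁻²
Every term reduces to kg·s⁻².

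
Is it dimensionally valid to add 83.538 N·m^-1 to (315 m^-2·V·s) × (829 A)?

Expand each in SI base units:
  83.538 N·m^-1:  N·m⁻¹ = kg·m·s⁻²·m⁻¹ = kg·s⁻²
  (315 m^-2·V·s) × (829 A):  [kg·s⁻²·A⁻¹] · [A] = kg·s⁻²
Both are kg·s⁻², so they have the same dimensions and can be added.

Yes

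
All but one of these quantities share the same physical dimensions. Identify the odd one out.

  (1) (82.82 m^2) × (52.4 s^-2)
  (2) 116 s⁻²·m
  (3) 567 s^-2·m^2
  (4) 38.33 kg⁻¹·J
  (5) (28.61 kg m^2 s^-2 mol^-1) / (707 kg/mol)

(2)

Reduce each to base SI dimensions:
  (1) [m²] · [s⁻²] = m²·s⁻²
  (2) m·s⁻²
  (3) m²·s⁻²
  (4) J·kg⁻¹ = N·m·kg⁻¹ = m²·s⁻²
  (5) [kg·m²·s⁻²·mol⁻¹] / [kg·mol⁻¹] = m²·s⁻²
All reduce to m²·s⁻² except (2), which is m·s⁻².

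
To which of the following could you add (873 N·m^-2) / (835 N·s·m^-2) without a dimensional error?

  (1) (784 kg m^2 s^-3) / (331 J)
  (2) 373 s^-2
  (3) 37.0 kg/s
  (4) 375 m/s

(1)

Reference: [kg·m⁻¹·s⁻²] / [kg·m⁻¹·s⁻¹] = s⁻¹.
Each option:
  (1) [kg·m²·s⁻³] / [kg·m²·s⁻²] = s⁻¹  ← same
  (2) s⁻²
  (3) kg·s⁻¹
  (4) m·s⁻¹
Only (1) matches s⁻¹.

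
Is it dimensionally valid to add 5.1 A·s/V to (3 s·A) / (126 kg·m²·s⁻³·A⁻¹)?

Yes

In SI base units:
  5.1 A·s/V:  A·s·V⁻¹ = A·s·(J·C⁻¹)⁻¹ = kg⁻¹·m⁻²·s⁴·A²
  (3 s·A) / (126 kg·m²·s⁻³·A⁻¹):  [s·A] / [kg·m²·s⁻³·A⁻¹] = kg⁻¹·m⁻²·s⁴·A²
Both are kg⁻¹·m⁻²·s⁴·A², so they have the same dimensions and can be added.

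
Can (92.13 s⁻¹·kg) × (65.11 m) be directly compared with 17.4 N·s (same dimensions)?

In SI base units:
  (92.13 s⁻¹·kg) × (65.11 m):  [kg·s⁻¹] · [m] = kg·m·s⁻¹
  17.4 N·s:  N·s = kg·m·s⁻²·s = kg·m·s⁻¹
Both are kg·m·s⁻¹, so they have the same dimensions and can be added.

Yes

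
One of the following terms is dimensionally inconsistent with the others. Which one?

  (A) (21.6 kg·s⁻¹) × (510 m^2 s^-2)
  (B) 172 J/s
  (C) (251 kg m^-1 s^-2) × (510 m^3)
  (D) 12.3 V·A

In SI base units:
  (A) [kg·s⁻¹] · [m²·s⁻²] = kg·m²·s⁻³
  (B) J·s⁻¹ = N·m·s⁻¹ = kg·m²·s⁻³
  (C) [kg·m⁻¹·s⁻²] · [m³] = kg·m²·s⁻²
  (D) V·A = J·C⁻¹·A = kg·m²·s⁻³
All reduce to kg·m²·s⁻³ except (C), which is kg·m²·s⁻².

(C)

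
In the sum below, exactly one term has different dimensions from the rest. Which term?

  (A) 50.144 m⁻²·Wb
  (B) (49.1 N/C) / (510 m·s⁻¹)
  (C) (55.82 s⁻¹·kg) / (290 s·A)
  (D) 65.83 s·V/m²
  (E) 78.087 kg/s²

Reduce each to base SI dimensions:
  (A) Wb·m⁻² = V·s·m⁻² = kg·s⁻²·A⁻¹
  (B) [kg·m·s⁻³·A⁻¹] / [m·s⁻¹] = kg·s⁻²·A⁻¹
  (C) [kg·s⁻¹] / [s·A] = kg·s⁻²·A⁻¹
  (D) V·s·m⁻² = J·C⁻¹·s·m⁻² = kg·s⁻²·A⁻¹
  (E) kg·s⁻²
All reduce to kg·s⁻²·A⁻¹ except (E), which is kg·s⁻².

(E)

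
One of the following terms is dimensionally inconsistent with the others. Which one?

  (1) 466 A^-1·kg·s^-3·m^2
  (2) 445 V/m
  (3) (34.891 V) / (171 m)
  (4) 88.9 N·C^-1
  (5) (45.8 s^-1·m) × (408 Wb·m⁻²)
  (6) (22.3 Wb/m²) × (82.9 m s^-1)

(1)

Work out the base dimensions of each:
  (1) kg·m²·s⁻³·A⁻¹
  (2) V·m⁻¹ = J·C⁻¹·m⁻¹ = kg·m·s⁻³·A⁻¹
  (3) [kg·m²·s⁻³·A⁻¹] / [m] = kg·m·s⁻³·A⁻¹
  (4) N·C⁻¹ = kg·m·s⁻²·(s·A)⁻¹ = kg·m·s⁻³·A⁻¹
  (5) [m·s⁻¹] · [kg·s⁻²·A⁻¹] = kg·m·s⁻³·A⁻¹
  (6) [kg·s⁻²·A⁻¹] · [m·s⁻¹] = kg·m·s⁻³·A⁻¹
All reduce to kg·m·s⁻³·A⁻¹ except (1), which is kg·m²·s⁻³·A⁻¹.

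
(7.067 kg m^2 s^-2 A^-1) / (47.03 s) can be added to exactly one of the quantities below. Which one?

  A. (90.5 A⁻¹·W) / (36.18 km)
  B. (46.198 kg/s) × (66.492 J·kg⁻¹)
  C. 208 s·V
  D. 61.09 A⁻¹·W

Reference: [kg·m²·s⁻²·A⁻¹] / [s] = kg·m²·s⁻³·A⁻¹.
Each option:
  A. [kg·m²·s⁻³·A⁻¹] / [m] = kg·m·s⁻³·A⁻¹
  B. [kg·s⁻¹] · [m²·s⁻²] = kg·m²·s⁻³
  C. V·s = J·C⁻¹·s = kg·m²·s⁻²·A⁻¹
  D. W·A⁻¹ = J·s⁻¹·A⁻¹ = kg·m²·s⁻³·A⁻¹  ← same
Only D. matches kg·m²·s⁻³·A⁻¹.

D.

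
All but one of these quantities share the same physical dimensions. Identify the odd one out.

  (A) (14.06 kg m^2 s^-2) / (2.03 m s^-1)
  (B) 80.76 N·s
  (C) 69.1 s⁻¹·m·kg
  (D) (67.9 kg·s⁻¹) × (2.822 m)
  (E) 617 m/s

(E)

Expand each in SI base units:
  (A) [kg·m²·s⁻²] / [m·s⁻¹] = kg·m·s⁻¹
  (B) N·s = kg·m·s⁻²·s = kg·m·s⁻¹
  (C) kg·m·s⁻¹
  (D) [kg·s⁻¹] · [m] = kg·m·s⁻¹
  (E) m·s⁻¹
All reduce to kg·m·s⁻¹ except (E), which is m·s⁻¹.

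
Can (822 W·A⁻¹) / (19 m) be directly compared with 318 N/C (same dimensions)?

Expand each in SI base units:
  (822 W·A⁻¹) / (19 m):  [kg·m²·s⁻³·A⁻¹] / [m] = kg·m·s⁻³·A⁻¹
  318 N/C:  N·C⁻¹ = kg·m·s⁻²·(s·A)⁻¹ = kg·m·s⁻³·A⁻¹
Both are kg·m·s⁻³·A⁻¹, so they have the same dimensions and can be added.

Yes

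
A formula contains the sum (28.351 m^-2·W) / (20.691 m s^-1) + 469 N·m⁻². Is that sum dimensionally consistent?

Yes

Reduce each to base SI dimensions:
  (28.351 m^-2·W) / (20.691 m s^-1):  [kg·s⁻³] / [m·s⁻¹] = kg·m⁻¹·s⁻²
  469 N·m⁻²:  N·m⁻² = kg·m·s⁻²·m⁻² = kg·m⁻¹·s⁻²
Both are kg·m⁻¹·s⁻², so they have the same dimensions and can be added.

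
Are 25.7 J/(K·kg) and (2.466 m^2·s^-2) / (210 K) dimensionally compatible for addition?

Work out the base dimensions of each:
  25.7 J/(K·kg):  J·kg⁻¹·K⁻¹ = N·m·kg⁻¹·K⁻¹ = m²·s⁻²·K⁻¹
  (2.466 m^2·s^-2) / (210 K):  [m²·s⁻²] / [K] = m²·s⁻²·K⁻¹
Both are m²·s⁻²·K⁻¹, so they have the same dimensions and can be added.

Yes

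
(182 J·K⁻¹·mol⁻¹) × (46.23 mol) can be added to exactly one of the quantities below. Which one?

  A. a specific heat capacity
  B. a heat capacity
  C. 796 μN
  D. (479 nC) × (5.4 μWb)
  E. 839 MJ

B.

Reference: [kg·m²·s⁻²·K⁻¹·mol⁻¹] · [mol] = kg·m²·s⁻²·K⁻¹.
Each option:
  A. [specific heat capacity] = m²·s⁻²·K⁻¹
  B. [heat capacity] = kg·m²·s⁻²·K⁻¹  ← same
  C. N = kg·m·s⁻²
  D. [s·A] · [kg·m²·s⁻²·A⁻¹] = kg·m²·s⁻¹
  E. J = N·m = kg·m²·s⁻²
Only B. matches kg·m²·s⁻²·K⁻¹.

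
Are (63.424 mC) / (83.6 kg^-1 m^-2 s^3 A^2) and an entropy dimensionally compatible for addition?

Dimensions:
  (63.424 mC) / (83.6 kg^-1 m^-2 s^3 A^2):  [s·A] / [kg⁻¹·m⁻²·s³·A²] = kg·m²·s⁻²·A⁻¹
  an entropy:  [entropy] = kg·m²·s⁻²·K⁻¹
kg·m²·s⁻²·A⁻¹ ≠ kg·m²·s⁻²·K⁻¹, so they cannot be added.

No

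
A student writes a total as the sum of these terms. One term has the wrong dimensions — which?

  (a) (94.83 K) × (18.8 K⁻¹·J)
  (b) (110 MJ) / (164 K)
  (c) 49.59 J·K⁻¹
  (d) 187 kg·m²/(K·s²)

Work out the base dimensions of each:
  (a) [K] · [kg·m²·s⁻²·K⁻¹] = kg·m²·s⁻²
  (b) [kg·m²·s⁻²] / [K] = kg·m²·s⁻²·K⁻¹
  (c) J·K⁻¹ = N·m·K⁻¹ = kg·m²·s⁻²·K⁻¹
  (d) kg·m²·s⁻²·K⁻¹
All reduce to kg·m²·s⁻²·K⁻¹ except (a), which is kg·m²·s⁻².

(a)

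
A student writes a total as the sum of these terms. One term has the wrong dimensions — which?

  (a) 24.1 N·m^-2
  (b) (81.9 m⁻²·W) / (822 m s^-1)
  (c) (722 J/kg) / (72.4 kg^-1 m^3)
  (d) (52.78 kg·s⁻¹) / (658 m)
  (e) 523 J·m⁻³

(d)

Work out the base dimensions of each:
  (a) N·m⁻² = kg·m·s⁻²·m⁻² = kg·m⁻¹·s⁻²
  (b) [kg·s⁻³] / [m·s⁻¹] = kg·m⁻¹·s⁻²
  (c) [m²·s⁻²] / [kg⁻¹·m³] = kg·m⁻¹·s⁻²
  (d) [kg·s⁻¹] / [m] = kg·m⁻¹·s⁻¹
  (e) J·m⁻³ = N·m·m⁻³ = kg·m⁻¹·s⁻²
All reduce to kg·m⁻¹·s⁻² except (d), which is kg·m⁻¹·s⁻¹.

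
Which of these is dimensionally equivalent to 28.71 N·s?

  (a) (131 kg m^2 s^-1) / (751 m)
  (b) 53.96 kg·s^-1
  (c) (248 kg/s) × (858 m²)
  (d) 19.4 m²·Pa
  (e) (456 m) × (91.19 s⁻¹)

Reference: N·s = kg·m·s⁻²·s = kg·m·s⁻¹.
Each option:
  (a) [kg·m²·s⁻¹] / [m] = kg·m·s⁻¹  ← same
  (b) kg·s⁻¹
  (c) [kg·s⁻¹] · [m²] = kg·m²·s⁻¹
  (d) Pa·m² = N·m⁻²·m² = kg·m·s⁻²
  (e) [m] · [s⁻¹] = m·s⁻¹
Only (a) matches kg·m·s⁻¹.

(a)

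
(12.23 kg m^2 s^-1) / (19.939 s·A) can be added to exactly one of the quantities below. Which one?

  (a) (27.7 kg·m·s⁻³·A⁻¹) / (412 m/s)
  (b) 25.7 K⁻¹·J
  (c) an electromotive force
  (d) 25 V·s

Reference: [kg·m²·s⁻¹] / [s·A] = kg·m²·s⁻²·A⁻¹.
Each option:
  (a) [kg·m·s⁻³·A⁻¹] / [m·s⁻¹] = kg·s⁻²·A⁻¹
  (b) J·K⁻¹ = N·m·K⁻¹ = kg·m²·s⁻²·K⁻¹
  (c) [electromotive force] = kg·m²·s⁻³·A⁻¹
  (d) V·s = J·C⁻¹·s = kg·m²·s⁻²·A⁻¹  ← same
Only (d) matches kg·m²·s⁻²·A⁻¹.

(d)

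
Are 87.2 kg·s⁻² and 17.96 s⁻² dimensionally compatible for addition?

No

Reduce each to base SI dimensions:
  87.2 kg·s⁻²:  kg·s⁻²
  17.96 s⁻²:  s⁻²
kg·s⁻² ≠ s⁻², so they cannot be added.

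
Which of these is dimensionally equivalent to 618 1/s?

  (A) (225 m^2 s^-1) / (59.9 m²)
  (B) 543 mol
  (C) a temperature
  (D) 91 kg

Reference: s⁻¹.
Each option:
  (A) [m²·s⁻¹] / [m²] = s⁻¹  ← same
  (B) mol
  (C) [temperature] = K
  (D) kg
Only (A) matches s⁻¹.

(A)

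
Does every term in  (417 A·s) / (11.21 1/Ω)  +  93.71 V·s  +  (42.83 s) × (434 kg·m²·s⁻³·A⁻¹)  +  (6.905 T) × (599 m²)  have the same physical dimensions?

Yes

Work out the base dimensions of each:
  (417 A·s) / (11.21 1/Ω):  [s·A] / [kg⁻¹·m⁻²·s³·A²] = kg·m²·s⁻²·A⁻¹
  93.71 V·s:  V·s = J·C⁻¹·s = kg·m²·s⁻²·A⁻¹
  (42.83 s) × (434 kg·m²·s⁻³·A⁻¹):  [s] · [kg·m²·s⁻³·A⁻¹] = kg·m²·s⁻²·A⁻¹
  (6.905 T) × (599 m²):  [kg·s⁻²·A⁻¹] · [m²] = kg·m²·s⁻²·A⁻¹
Every term reduces to kg·m²·s⁻²·A⁻¹.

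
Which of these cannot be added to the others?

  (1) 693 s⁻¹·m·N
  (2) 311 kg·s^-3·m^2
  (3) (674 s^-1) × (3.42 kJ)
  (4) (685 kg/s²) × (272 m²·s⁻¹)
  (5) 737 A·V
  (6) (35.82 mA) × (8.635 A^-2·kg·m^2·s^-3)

(6)

Work out the base dimensions of each:
  (1) N·m·s⁻¹ = kg·m·s⁻²·m·s⁻¹ = kg·m²·s⁻³
  (2) kg·m²·s⁻³
  (3) [s⁻¹] · [kg·m²·s⁻²] = kg·m²·s⁻³
  (4) [kg·s⁻²] · [m²·s⁻¹] = kg·m²·s⁻³
  (5) V·A = J·C⁻¹·A = kg·m²·s⁻³
  (6) [A] · [kg·m²·s⁻³·A⁻²] = kg·m²·s⁻³·A⁻¹
All reduce to kg·m²·s⁻³ except (6), which is kg·m²·s⁻³·A⁻¹.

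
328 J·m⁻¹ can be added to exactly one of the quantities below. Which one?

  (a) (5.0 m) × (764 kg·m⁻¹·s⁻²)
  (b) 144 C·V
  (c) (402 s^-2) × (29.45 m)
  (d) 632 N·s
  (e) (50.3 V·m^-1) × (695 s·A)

Reference: J·m⁻¹ = N·m·m⁻¹ = kg·m·s⁻².
Each option:
  (a) [m] · [kg·m⁻¹·s⁻²] = kg·s⁻²
  (b) C·V = s·A·J·C⁻¹ = kg·m²·s⁻²
  (c) [s⁻²] · [m] = m·s⁻²
  (d) N·s = kg·m·s⁻²·s = kg·m·s⁻¹
  (e) [kg·m·s⁻³·A⁻¹] · [s·A] = kg·m·s⁻²  ← same
Only (e) matches kg·m·s⁻².

(e)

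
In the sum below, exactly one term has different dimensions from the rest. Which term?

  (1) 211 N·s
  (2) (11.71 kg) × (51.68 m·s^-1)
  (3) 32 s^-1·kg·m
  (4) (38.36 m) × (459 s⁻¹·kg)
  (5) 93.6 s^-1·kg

(5)

Work out the base dimensions of each:
  (1) N·s = kg·m·s⁻²·s = kg·m·s⁻¹
  (2) [kg] · [m·s⁻¹] = kg·m·s⁻¹
  (3) kg·m·s⁻¹
  (4) [m] · [kg·s⁻¹] = kg·m·s⁻¹
  (5) kg·s⁻¹
All reduce to kg·m·s⁻¹ except (5), which is kg·s⁻¹.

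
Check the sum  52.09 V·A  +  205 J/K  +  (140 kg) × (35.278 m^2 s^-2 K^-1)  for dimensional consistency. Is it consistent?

No

Expand each in SI base units:
  52.09 V·A:  V·A = J·C⁻¹·A = kg·m²·s⁻³
  205 J/K:  J·K⁻¹ = N·m·K⁻¹ = kg·m²·s⁻²·K⁻¹
  (140 kg) × (35.278 m^2 s^-2 K^-1):  [kg] · [m²·s⁻²·K⁻¹] = kg·m²·s⁻²·K⁻¹
The terms do not share a single dimension (kg·m²·s⁻²·K⁻¹ vs kg·m²·s⁻³).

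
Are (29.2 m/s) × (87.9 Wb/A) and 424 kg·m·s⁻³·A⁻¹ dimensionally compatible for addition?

No

Dimensions:
  (29.2 m/s) × (87.9 Wb/A):  [m·s⁻¹] · [kg·m²·s⁻²·A⁻²] = kg·m³·s⁻³·A⁻²
  424 kg·m·s⁻³·A⁻¹:  kg·m·s⁻³·A⁻¹
kg·m³·s⁻³·A⁻² ≠ kg·m·s⁻³·A⁻¹, so they cannot be added.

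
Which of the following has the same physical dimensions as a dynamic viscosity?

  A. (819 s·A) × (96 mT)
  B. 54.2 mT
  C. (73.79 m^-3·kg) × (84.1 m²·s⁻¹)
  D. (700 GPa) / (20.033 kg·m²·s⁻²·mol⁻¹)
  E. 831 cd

C.

Reference: [dynamic viscosity] = kg·m⁻¹·s⁻¹.
Each option:
  A. [s·A] · [kg·s⁻²·A⁻¹] = kg·s⁻¹
  B. T = Wb·m⁻² = kg·s⁻²·A⁻¹
  C. [kg·m⁻³] · [m²·s⁻¹] = kg·m⁻¹·s⁻¹  ← same
  D. [kg·m⁻¹·s⁻²] / [kg·m²·s⁻²·mol⁻¹] = m⁻³·mol
  E. cd
Only C. matches kg·m⁻¹·s⁻¹.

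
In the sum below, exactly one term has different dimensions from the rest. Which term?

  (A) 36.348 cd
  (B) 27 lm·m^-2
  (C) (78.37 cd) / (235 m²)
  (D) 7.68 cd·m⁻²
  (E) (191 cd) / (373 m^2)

(A)

Expand each in SI base units:
  (A) cd
  (B) lm·m⁻² = cd·m⁻² = m⁻²·cd
  (C) [cd] / [m²] = m⁻²·cd
  (D) cd·m⁻² = m⁻²·cd
  (E) [cd] / [m²] = m⁻²·cd
All reduce to m⁻²·cd except (A), which is cd.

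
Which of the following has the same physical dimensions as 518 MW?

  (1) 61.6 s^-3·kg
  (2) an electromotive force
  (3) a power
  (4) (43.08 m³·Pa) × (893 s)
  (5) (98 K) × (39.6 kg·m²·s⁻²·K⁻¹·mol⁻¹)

Reference: W = J·s⁻¹ = kg·m²·s⁻³.
Each option:
  (1) kg·s⁻³
  (2) [electromotive force] = kg·m²·s⁻³·A⁻¹
  (3) [power] = kg·m²·s⁻³  ← same
  (4) [kg·m²·s⁻²] · [s] = kg·m²·s⁻¹
  (5) [K] · [kg·m²·s⁻²·K⁻¹·mol⁻¹] = kg·m²·s⁻²·mol⁻¹
Only (3) matches kg·m²·s⁻³.

(3)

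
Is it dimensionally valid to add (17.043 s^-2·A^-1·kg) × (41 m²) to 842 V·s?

Yes

Reduce each to base SI dimensions:
  (17.043 s^-2·A^-1·kg) × (41 m²):  [kg·s⁻²·A⁻¹] · [m²] = kg·m²·s⁻²·A⁻¹
  842 V·s:  V·s = J·C⁻¹·s = kg·m²·s⁻²·A⁻¹
Both are kg·m²·s⁻²·A⁻¹, so they have the same dimensions and can be added.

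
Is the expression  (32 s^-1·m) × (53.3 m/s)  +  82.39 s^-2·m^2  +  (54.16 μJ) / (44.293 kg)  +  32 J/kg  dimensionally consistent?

Reduce each to base SI dimensions:
  (32 s^-1·m) × (53.3 m/s):  [m·s⁻¹] · [m·s⁻¹] = m²·s⁻²
  82.39 s^-2·m^2:  m²·s⁻²
  (54.16 μJ) / (44.293 kg):  [kg·m²·s⁻²] / [kg] = m²·s⁻²
  32 J/kg:  J·kg⁻¹ = N·m·kg⁻¹ = m²·s⁻²
Every term reduces to m²·s⁻².

Yes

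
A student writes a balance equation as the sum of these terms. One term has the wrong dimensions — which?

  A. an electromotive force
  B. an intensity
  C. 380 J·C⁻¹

Reduce each to base SI dimensions:
  A. [electromotive force] = kg·m²·s⁻³·A⁻¹
  B. [intensity] = kg·s⁻³
  C. J·C⁻¹ = N·m·(s·A)⁻¹ = kg·m²·s⁻³·A⁻¹
All reduce to kg·m²·s⁻³·A⁻¹ except B., which is kg·s⁻³.

B.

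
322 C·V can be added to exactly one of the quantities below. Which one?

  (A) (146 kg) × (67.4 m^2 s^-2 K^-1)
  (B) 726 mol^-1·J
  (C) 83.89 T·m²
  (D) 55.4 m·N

(D)

Reference: C·V = s·A·J·C⁻¹ = kg·m²·s⁻².
Each option:
  (A) [kg] · [m²·s⁻²·K⁻¹] = kg·m²·s⁻²·K⁻¹
  (B) J·mol⁻¹ = N·m·mol⁻¹ = kg·m²·s⁻²·mol⁻¹
  (C) T·m² = Wb·m⁻²·m² = kg·m²·s⁻²·A⁻¹
  (D) N·m = kg·m·s⁻²·m = kg·m²·s⁻²  ← same
Only (D) matches kg·m²·s⁻².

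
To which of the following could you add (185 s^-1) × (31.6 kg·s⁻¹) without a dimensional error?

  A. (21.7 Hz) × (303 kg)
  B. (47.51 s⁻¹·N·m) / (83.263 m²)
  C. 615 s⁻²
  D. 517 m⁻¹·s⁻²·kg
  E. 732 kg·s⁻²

Reference: [s⁻¹] · [kg·s⁻¹] = kg·s⁻².
Each option:
  A. [s⁻¹] · [kg] = kg·s⁻¹
  B. [kg·m²·s⁻³] / [m²] = kg·s⁻³
  C. s⁻²
  D. kg·m⁻¹·s⁻²
  E. kg·s⁻²  ← same
Only E. matches kg·s⁻².

E.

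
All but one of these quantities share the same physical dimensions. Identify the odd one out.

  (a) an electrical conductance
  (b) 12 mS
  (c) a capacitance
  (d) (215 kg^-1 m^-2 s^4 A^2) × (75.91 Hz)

(c)

In SI base units:
  (a) [electrical conductance] = kg⁻¹·m⁻²·s³·A²
  (b) S = Ω⁻¹ = kg⁻¹·m⁻²·s³·A²
  (c) [capacitance] = kg⁻¹·m⁻²·s⁴·A²
  (d) [kg⁻¹·m⁻²·s⁴·A²] · [s⁻¹] = kg⁻¹·m⁻²·s³·A²
All reduce to kg⁻¹·m⁻²·s³·A² except (c), which is kg⁻¹·m⁻²·s⁴·A².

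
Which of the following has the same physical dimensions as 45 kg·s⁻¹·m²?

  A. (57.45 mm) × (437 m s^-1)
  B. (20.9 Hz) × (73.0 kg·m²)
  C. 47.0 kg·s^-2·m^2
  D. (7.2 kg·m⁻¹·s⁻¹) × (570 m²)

Reference: kg·m²·s⁻¹.
Each option:
  A. [m] · [m·s⁻¹] = m²·s⁻¹
  B. [s⁻¹] · [kg·m²] = kg·m²·s⁻¹  ← same
  C. kg·m²·s⁻²
  D. [kg·m⁻¹·s⁻¹] · [m²] = kg·m·s⁻¹
Only B. matches kg·m²·s⁻¹.

B.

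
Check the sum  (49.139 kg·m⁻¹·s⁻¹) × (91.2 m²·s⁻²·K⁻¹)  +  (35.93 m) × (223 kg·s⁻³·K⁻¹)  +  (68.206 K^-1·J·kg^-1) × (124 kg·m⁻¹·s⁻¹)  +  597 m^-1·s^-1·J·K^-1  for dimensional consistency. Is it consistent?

Yes

Reduce each to base SI dimensions:
  (49.139 kg·m⁻¹·s⁻¹) × (91.2 m²·s⁻²·K⁻¹):  [kg·m⁻¹·s⁻¹] · [m²·s⁻²·K⁻¹] = kg·m·s⁻³·K⁻¹
  (35.93 m) × (223 kg·s⁻³·K⁻¹):  [m] · [kg·s⁻³·K⁻¹] = kg·m·s⁻³·K⁻¹
  (68.206 K^-1·J·kg^-1) × (124 kg·m⁻¹·s⁻¹):  [m²·s⁻²·K⁻¹] · [kg·m⁻¹·s⁻¹] = kg·m·s⁻³·K⁻¹
  597 m^-1·s^-1·J·K^-1:  J·s⁻¹·m⁻¹·K⁻¹ = N·m·s⁻¹·m⁻¹·K⁻¹ = kg·m·s⁻³·K⁻¹
Every term reduces to kg·m·s⁻³·K⁻¹.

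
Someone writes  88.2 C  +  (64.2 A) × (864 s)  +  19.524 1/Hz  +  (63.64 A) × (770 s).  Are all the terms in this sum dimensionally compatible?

No

Dimensions:
  88.2 C:  C = s·A
  (64.2 A) × (864 s):  [A] · [s] = s·A
  19.524 1/Hz:  Hz⁻¹ = (s⁻¹)⁻¹ = s
  (63.64 A) × (770 s):  [A] · [s] = s·A
The terms do not share a single dimension (s vs s·A).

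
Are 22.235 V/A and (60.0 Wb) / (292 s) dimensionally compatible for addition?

No

Work out the base dimensions of each:
  22.235 V/A:  V·A⁻¹ = J·C⁻¹·A⁻¹ = kg·m²·s⁻³·A⁻²
  (60.0 Wb) / (292 s):  [kg·m²·s⁻²·A⁻¹] / [s] = kg·m²·s⁻³·A⁻¹
kg·m²·s⁻³·A⁻² ≠ kg·m²·s⁻³·A⁻¹, so they cannot be added.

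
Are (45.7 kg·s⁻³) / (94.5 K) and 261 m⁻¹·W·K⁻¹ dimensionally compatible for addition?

No

Reduce each to base SI dimensions:
  (45.7 kg·s⁻³) / (94.5 K):  [kg·s⁻³] / [K] = kg·s⁻³·K⁻¹
  261 m⁻¹·W·K⁻¹:  W·m⁻¹·K⁻¹ = J·s⁻¹·m⁻¹·K⁻¹ = kg·m·s⁻³·K⁻¹
kg·s⁻³·K⁻¹ ≠ kg·m·s⁻³·K⁻¹, so they cannot be added.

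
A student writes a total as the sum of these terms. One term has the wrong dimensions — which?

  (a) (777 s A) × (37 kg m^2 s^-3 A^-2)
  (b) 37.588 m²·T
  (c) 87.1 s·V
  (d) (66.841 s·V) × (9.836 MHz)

(d)

Reduce each to base SI dimensions:
  (a) [s·A] · [kg·m²·s⁻³·A⁻²] = kg·m²·s⁻²·A⁻¹
  (b) T·m² = Wb·m⁻²·m² = kg·m²·s⁻²·A⁻¹
  (c) V·s = J·C⁻¹·s = kg·m²·s⁻²·A⁻¹
  (d) [kg·m²·s⁻²·A⁻¹] · [s⁻¹] = kg·m²·s⁻³·A⁻¹
All reduce to kg·m²·s⁻²·A⁻¹ except (d), which is kg·m²·s⁻³·A⁻¹.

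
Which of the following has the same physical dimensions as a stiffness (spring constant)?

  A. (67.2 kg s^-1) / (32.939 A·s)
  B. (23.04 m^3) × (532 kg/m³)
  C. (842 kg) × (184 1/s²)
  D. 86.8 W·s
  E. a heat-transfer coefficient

Reference: [stiffness (spring constant)] = kg·s⁻².
Each option:
  A. [kg·s⁻¹] / [s·A] = kg·s⁻²·A⁻¹
  B. [m³] · [kg·m⁻³] = kg
  C. [kg] · [s⁻²] = kg·s⁻²  ← same
  D. W·s = J·s⁻¹·s = kg·m²·s⁻²
  E. [heat-transfer coefficient] = kg·s⁻³·K⁻¹
Only C. matches kg·s⁻².

C.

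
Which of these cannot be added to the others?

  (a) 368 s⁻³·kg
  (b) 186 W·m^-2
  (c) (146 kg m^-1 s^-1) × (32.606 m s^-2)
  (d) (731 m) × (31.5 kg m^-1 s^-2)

Reduce each to base SI dimensions:
  (a) kg·s⁻³
  (b) W·m⁻² = J·s⁻¹·m⁻² = kg·s⁻³
  (c) [kg·m⁻¹·s⁻¹] · [m·s⁻²] = kg·s⁻³
  (d) [m] · [kg·m⁻¹·s⁻²] = kg·s⁻²
All reduce to kg·s⁻³ except (d), which is kg·s⁻².

(d)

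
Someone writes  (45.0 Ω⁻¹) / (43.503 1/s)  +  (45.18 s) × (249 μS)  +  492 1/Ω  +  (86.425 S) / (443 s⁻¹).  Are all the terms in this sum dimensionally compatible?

Expand each in SI base units:
  (45.0 Ω⁻¹) / (43.503 1/s):  [kg⁻¹·m⁻²·s³·A²] / [s⁻¹] = kg⁻¹·m⁻²·s⁴·A²
  (45.18 s) × (249 μS):  [s] · [kg⁻¹·m⁻²·s³·A²] = kg⁻¹·m⁻²·s⁴·A²
  492 1/Ω:  Ω⁻¹ = (V·A⁻¹)⁻¹ = kg⁻¹·m⁻²·s³·A²
  (86.425 S) / (443 s⁻¹):  [kg⁻¹·m⁻²·s³·A²] / [s⁻¹] = kg⁻¹·m⁻²·s⁴·A²
The terms do not share a single dimension (kg⁻¹·m⁻²·s³·A² vs kg⁻¹·m⁻²·s⁴·A²).

No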